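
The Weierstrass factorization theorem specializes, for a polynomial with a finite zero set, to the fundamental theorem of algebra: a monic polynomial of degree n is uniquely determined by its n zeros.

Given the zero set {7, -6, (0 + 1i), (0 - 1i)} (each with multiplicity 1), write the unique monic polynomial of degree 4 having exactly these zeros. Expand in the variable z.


The polynomial is p(z) = ∏_{α ∈ S} (z − α), where S = {7, -6, (0 + 1i), (0 - 1i)}.
Expanding the product yields: p(z) = z^4 -z^3 -41·z^2 -z -42.
Note conjugate pairs combine to real quadratics: (z − (0+1i))(z − (0−1i)) = z² + 1.
The resulting polynomial has degree 4 and real coefficients as required.

p(z) = z^4 -z^3 -41·z^2 -z -42.


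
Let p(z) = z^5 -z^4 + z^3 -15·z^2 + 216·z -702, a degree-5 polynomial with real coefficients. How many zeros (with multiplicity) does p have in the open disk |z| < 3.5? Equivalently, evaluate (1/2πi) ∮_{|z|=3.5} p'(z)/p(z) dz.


The zeros of p are: 3, (-3 + 3i), (-3 - 3i), (2 + 3i), (2 - 3i).
Their magnitudes are: 3, 4.243, 4.243, 3.606, 3.606.
Zeros with |z| < R = 3.5: 3.
Count = 1.
By the argument principle, (1/2πi) ∮_{|z|=R} p'(z)/p(z) dz equals exactly this count.

Number of zeros inside |z| < 3.5: 1.


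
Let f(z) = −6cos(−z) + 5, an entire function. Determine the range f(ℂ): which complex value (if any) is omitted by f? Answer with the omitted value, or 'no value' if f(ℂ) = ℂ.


Little Picard bounds the complement of f(ℂ) to at most one point.
cos is entire and surjective onto ℂ: for every w ∈ ℂ, cos(ζ) = w has a solution ζ ∈ ℂ (e.g., via the complex inverse arccos). With ζ = −z this gives z = ζ/(-1). Then -6·cos(−z) takes every value in -6·ℂ = ℂ, and adding 5 is a bijection of ℂ. So f is surjective and omits no value. (Note: only on the real line is cos bounded by [−1, 1].)

Omitted value: no value.


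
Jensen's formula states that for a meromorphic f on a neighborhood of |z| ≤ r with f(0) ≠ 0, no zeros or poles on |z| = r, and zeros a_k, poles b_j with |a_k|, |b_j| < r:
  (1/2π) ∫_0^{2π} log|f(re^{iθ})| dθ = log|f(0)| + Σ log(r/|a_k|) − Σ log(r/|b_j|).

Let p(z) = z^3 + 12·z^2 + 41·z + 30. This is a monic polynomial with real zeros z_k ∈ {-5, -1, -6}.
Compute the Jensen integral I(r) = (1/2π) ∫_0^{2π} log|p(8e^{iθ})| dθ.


Zeros: -6, -5, -1; r = 8.
Inside |z| < r: -6, -5, -1. Outside (|z| ≥ r): ∅.
p(0) = 30, so log|p(0)| = log(30) = 3.4012.
Apply Jensen: I(r) = log|p(0)| + Σ_k log(r/|z_k|), summed over zeros inside |z| < r.
  log(r/|z_k|) for z_k = -5: log(8/5) = 0.4700
  log(r/|z_k|) for z_k = -1: log(8/1) = 2.0794
  log(r/|z_k|) for z_k = -6: log(8/6) = 0.2877
Sum over inside zeros: 2.8371.
I(r) = log|p(0)| + (inside sum) = 3.4012 + 2.8371 = 6.2383.
Closed form (all zeros inside, monic): I(r) = n·log(r) = 3·log(8) = 6.2383. ✓

I(r) ≈ 6.2383.


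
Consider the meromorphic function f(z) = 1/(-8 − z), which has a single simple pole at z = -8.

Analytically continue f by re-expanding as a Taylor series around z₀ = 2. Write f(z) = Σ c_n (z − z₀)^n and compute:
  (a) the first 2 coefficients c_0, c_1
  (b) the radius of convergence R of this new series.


Let w = z − z₀, so z = z₀ + w.
Then -8 − z = -8 − (z₀ + w) = (-8 − z₀) − w = -10 − w.
f(z) = 1/(-10 − w) = (1/(-10)) · 1/(1 − w/(-10)) = Σ_{n≥0} w^n / (-10)^(n+1).
So c_n = 1/(-10)^(n+1):
  c_0 = 1/(-10)^1 = -1/10.
  c_1 = 1/(-10)^2 = 1/100.
The series is valid for |w/d| < 1, i.e. |z − z₀| < |d|.
Radius of convergence: R = |-8 − z₀| = |-10| = 10 (distance from z₀ to the singularity z = -8).

c_0 = -1/10, c_1 = 1/100; R = 10.


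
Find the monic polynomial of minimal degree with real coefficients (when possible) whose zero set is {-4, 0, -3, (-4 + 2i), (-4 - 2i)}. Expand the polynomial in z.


The polynomial is p(z) = ∏_{α ∈ S} (z − α), where S = {-4, 0, -3, (-4 + 2i), (-4 - 2i)}.
Expanding the product yields: p(z) = z^5 + 15·z^4 + 88·z^3 + 236·z^2 + 240·z.
Note conjugate pairs combine to real quadratics: (z − (-4+2i))(z − (-4−2i)) = z² + 8z + 20.
The resulting polynomial has degree 5 and real coefficients as required.

p(z) = z^5 + 15·z^4 + 88·z^3 + 236·z^2 + 240·z.


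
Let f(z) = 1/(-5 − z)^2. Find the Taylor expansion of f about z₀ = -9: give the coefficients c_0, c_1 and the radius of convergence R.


Let w = z − z₀, so z = z₀ + w.
Then -5 − z = -5 − (z₀ + w) = (-5 − z₀) − w = 4 − w.
f(z) = 1/(4 − w)^2 = (1/(4)^2) · (1 − w/(4))^{−2}.
By the binomial series (1−u)^{−2} = Σ_{n≥0} C(n+1, 1) u^n for |u|<1, with u = w/(4):
  c_n = C(n+1, 1) / (4)^(n+2).
  c_0 = 1/(4)^2 = 1/16.
  c_1 = 2/(4)^3 = 1/32.
The series is valid for |w/d| < 1, i.e. |z − z₀| < |d|.
Radius of convergence: R = |-5 − z₀| = |4| = 4 (distance from z₀ to the singularity z = -5).

c_0 = 1/16, c_1 = 1/32; R = 4.


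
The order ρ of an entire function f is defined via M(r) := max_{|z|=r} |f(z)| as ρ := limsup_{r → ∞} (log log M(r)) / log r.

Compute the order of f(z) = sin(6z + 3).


sin(w) is a linear combination of e^{iw} and e^{−iw} (or e^w, e^{−w} in the hyperbolic case), so |sin(w)| ≤ e^{|w|}. With w = 6z + 3, |w| ≤ 6|z| + 3 = 6r + 3 on |z| = r, giving M(r) ≤ e^{6r + 3}, so ρ ≤ 1. On a suitable ray (z = it for sin/cos; z = t for sinh/cosh, t real → ∞), |sin(6z + 3)| grows like e^{6|t|}/2, so ρ ≥ 1. Hence ρ = 1.
Therefore ρ = 1.

Order ρ = 1.


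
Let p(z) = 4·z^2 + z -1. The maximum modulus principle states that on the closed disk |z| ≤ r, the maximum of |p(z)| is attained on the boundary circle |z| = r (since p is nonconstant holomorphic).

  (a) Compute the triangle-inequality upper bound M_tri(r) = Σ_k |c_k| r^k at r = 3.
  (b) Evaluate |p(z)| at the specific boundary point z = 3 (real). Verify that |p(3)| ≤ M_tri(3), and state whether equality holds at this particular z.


Coefficients: c_0 = -1, c_1 = 1, c_2 = 4. Radius r = 3.
Part (a). Triangle bound: M_tri(r) = Σ_k |c_k| r^k
  = |-1|·3^0 + |1|·3^1 + |4|·3^2
  = 1 + 3 + 36 = 40.
This bounds M(r) := max_{|z|=r} |p(z)| from above; equality holds iff all terms c_k z^k can be made to align in phase at a single z on |z|=r.
Part (b). At z = 3 (real, on the circle |z| = r):
  p(3) = (-1)·3^0 + (1)·3^1 + (4)·3^2 = 38.
  |p(3)| = 38.
Check: |p(3)| = 38 ≤ 40 = M_tri(3). ✓ Equality does not hold at z = 3 (the coefficients have mixed signs, so the terms do not all align in phase there).

M_tri(3) = 40; |p(3)| = 38; equality at z=3: no.


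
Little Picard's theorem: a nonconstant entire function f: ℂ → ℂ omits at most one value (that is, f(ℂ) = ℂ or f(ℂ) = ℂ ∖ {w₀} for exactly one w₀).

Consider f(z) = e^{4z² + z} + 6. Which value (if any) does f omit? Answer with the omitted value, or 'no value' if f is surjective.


Little Picard bounds the complement of f(ℂ) to at most one point.
The exponent g(z) = 4z² + z is a nonconstant polynomial, hence surjective onto ℂ. So e^{g(z)} takes every value in {e^w : w ∈ ℂ} = ℂ ∖ {0}. Adding 6 shifts the range to ℂ ∖ {6}. f omits exactly 6.

Omitted value: 6.


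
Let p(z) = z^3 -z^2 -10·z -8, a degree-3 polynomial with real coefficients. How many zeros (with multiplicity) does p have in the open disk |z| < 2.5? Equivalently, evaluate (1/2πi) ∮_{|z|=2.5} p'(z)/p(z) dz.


The zeros of p are: -1, 4, -2.
Their magnitudes are: 1, 4, 2.
Zeros with |z| < R = 2.5: -1, -2.
Count = 2.
By the argument principle, (1/2πi) ∮_{|z|=R} p'(z)/p(z) dz equals exactly this count.

Number of zeros inside |z| < 2.5: 2.


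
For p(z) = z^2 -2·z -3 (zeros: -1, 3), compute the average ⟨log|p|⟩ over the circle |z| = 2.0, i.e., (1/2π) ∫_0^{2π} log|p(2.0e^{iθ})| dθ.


Zeros: -1, 3; r = 2.0.
Inside |z| < r: -1. Outside (|z| ≥ r): 3.
p(0) = -3, so log|p(0)| = log(3) = 1.0986.
Apply Jensen: I(r) = log|p(0)| + Σ_k log(r/|z_k|), summed over zeros inside |z| < r.
  log(r/|z_k|) for z_k = -1: log(2.0/1) = 0.6931
  Outside zeros (3) contribute nothing to the Jensen sum.
Sum over inside zeros: 0.6931.
I(r) = log|p(0)| + (inside sum) = 1.0986 + 0.6931 = 1.7918.
Note: since some zeros are outside |z| ≤ r, the simplified n·log(r) form does NOT apply — only the inside zeros contribute.

I(r) ≈ 1.7918.


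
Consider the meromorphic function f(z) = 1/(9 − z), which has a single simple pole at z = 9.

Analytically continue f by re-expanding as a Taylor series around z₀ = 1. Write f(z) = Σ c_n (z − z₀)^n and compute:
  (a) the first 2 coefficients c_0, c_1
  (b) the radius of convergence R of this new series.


Let w = z − z₀, so z = z₀ + w.
Then 9 − z = 9 − (z₀ + w) = (9 − z₀) − w = 8 − w.
f(z) = 1/(8 − w) = (1/(8)) · 1/(1 − w/(8)) = Σ_{n≥0} w^n / (8)^(n+1).
So c_n = 1/(8)^(n+1):
  c_0 = 1/(8)^1 = 1/8.
  c_1 = 1/(8)^2 = 1/64.
The series is valid for |w/d| < 1, i.e. |z − z₀| < |d|.
Radius of convergence: R = |9 − z₀| = |8| = 8 (distance from z₀ to the singularity z = 9).

c_0 = 1/8, c_1 = 1/64; R = 8.


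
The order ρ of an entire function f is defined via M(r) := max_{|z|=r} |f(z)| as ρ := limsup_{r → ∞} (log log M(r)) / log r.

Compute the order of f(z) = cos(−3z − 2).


cos(w) is a linear combination of e^{iw} and e^{−iw} (or e^w, e^{−w} in the hyperbolic case), so |cos(w)| ≤ e^{|w|}. With w = −3z − 2, |w| ≤ 3|z| + 2 = 3r + 2 on |z| = r, giving M(r) ≤ e^{3r + 2}, so ρ ≤ 1. On a suitable ray (z = it for sin/cos; z = t for sinh/cosh, t real → ∞), |cos(−3z − 2)| grows like e^{3|t|}/2, so ρ ≥ 1. Hence ρ = 1.
Therefore ρ = 1.

Order ρ = 1.


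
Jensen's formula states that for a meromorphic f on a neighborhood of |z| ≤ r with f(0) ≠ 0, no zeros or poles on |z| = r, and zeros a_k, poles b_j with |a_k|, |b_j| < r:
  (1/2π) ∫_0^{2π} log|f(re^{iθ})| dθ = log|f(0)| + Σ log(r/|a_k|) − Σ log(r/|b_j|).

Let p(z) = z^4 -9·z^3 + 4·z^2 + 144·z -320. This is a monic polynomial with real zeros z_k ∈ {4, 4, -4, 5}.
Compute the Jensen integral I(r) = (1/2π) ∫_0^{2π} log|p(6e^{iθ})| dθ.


Zeros: -4, 4, 4, 5; r = 6.
Inside |z| < r: -4, 4, 4, 5. Outside (|z| ≥ r): ∅.
p(0) = -320, so log|p(0)| = log(320) = 5.7683.
Apply Jensen: I(r) = log|p(0)| + Σ_k log(r/|z_k|), summed over zeros inside |z| < r.
  log(r/|z_k|) for z_k = 4: log(6/4) = 0.4055
  log(r/|z_k|) for z_k = 4: log(6/4) = 0.4055
  log(r/|z_k|) for z_k = -4: log(6/4) = 0.4055
  log(r/|z_k|) for z_k = 5: log(6/5) = 0.1823
Sum over inside zeros: 1.3987.
I(r) = log|p(0)| + (inside sum) = 5.7683 + 1.3987 = 7.1670.
Closed form (all zeros inside, monic): I(r) = n·log(r) = 4·log(6) = 7.1670. ✓

I(r) ≈ 7.1670.


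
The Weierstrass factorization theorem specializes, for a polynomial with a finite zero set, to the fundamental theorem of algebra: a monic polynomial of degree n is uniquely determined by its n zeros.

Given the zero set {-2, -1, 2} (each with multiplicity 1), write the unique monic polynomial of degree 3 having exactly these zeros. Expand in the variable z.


The polynomial is p(z) = ∏_{α ∈ S} (z − α), where S = {-2, -1, 2}.
Expanding the product yields: p(z) = z^3 + z^2 -4·z -4.
The resulting polynomial has degree 3 and real coefficients as required.

p(z) = z^3 + z^2 -4·z -4.


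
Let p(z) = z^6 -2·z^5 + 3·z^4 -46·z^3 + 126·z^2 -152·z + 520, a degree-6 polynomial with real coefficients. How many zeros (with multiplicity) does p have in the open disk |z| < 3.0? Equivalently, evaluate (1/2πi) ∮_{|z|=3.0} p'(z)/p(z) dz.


The zeros of p are: (3 + 1i), (3 - 1i), (-2 + 3i), (-2 - 3i), (0 + 2i), (0 - 2i).
Their magnitudes are: 3.162, 3.162, 3.606, 3.606, 2, 2.
Zeros with |z| < R = 3.0: (0 + 2i), (0 - 2i).
Count = 2.
By the argument principle, (1/2πi) ∮_{|z|=R} p'(z)/p(z) dz equals exactly this count.

Number of zeros inside |z| < 3.0: 2.


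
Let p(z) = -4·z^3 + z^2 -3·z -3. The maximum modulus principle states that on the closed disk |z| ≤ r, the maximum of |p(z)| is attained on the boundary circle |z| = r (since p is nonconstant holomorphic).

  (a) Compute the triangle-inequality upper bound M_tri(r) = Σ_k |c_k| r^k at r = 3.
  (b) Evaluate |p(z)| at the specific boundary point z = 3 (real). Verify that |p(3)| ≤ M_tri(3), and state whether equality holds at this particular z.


Coefficients: c_0 = -3, c_1 = -3, c_2 = 1, c_3 = -4. Radius r = 3.
Part (a). Triangle bound: M_tri(r) = Σ_k |c_k| r^k
  = |-3|·3^0 + |-3|·3^1 + |1|·3^2 + |-4|·3^3
  = 3 + 9 + 9 + 108 = 129.
This bounds M(r) := max_{|z|=r} |p(z)| from above; equality holds iff all terms c_k z^k can be made to align in phase at a single z on |z|=r.
Part (b). At z = 3 (real, on the circle |z| = r):
  p(3) = (-3)·3^0 + (-3)·3^1 + (1)·3^2 + (-4)·3^3 = -111.
  |p(3)| = 111.
Check: |p(3)| = 111 ≤ 129 = M_tri(3). ✓ Equality does not hold at z = 3 (the coefficients have mixed signs, so the terms do not all align in phase there).

M_tri(3) = 129; |p(3)| = 111; equality at z=3: no.


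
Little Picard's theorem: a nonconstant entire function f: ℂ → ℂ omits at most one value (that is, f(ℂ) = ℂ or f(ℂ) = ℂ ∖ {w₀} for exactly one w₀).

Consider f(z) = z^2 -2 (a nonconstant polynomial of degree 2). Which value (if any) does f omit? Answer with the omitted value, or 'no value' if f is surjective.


Little Picard bounds the complement of f(ℂ) to at most one point.
For every w ∈ ℂ, the equation p(z) − w = 0 is a nonconstant polynomial in z and hence has at least one root by the fundamental theorem of algebra. So p is surjective onto ℂ, omitting no value.

Omitted value: no value.


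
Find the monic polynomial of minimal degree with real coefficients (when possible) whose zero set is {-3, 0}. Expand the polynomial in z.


The polynomial is p(z) = ∏_{α ∈ S} (z − α), where S = {-3, 0}.
Expanding the product yields: p(z) = z^2 + 3·z.
The resulting polynomial has degree 2 and real coefficients as required.

p(z) = z^2 + 3·z.


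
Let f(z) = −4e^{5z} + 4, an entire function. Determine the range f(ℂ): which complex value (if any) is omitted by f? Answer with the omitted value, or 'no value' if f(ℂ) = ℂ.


Little Picard bounds the complement of f(ℂ) to at most one point.
e^{5z} is never zero on ℂ, so -4·e^{5z} takes every value in ℂ ∖ {0}. Adding 4 shifts the range to ℂ ∖ {4}. Thus f omits exactly the value 4.

Omitted value: 4.


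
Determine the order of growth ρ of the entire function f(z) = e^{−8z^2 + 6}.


|e^{−8z^2 + 6}| = e^{Re(-8·z^2) + 6} ≤ e^{8|z|^2 + 6} = e^{8r^2 + 6} on |z| = r, so ρ ≤ 2. Choosing z on |z|=r so that -8·z^2 is real positive (always possible by picking arg z appropriately) gives |f(z)| = e^{8r^2 + 6}, matching the bound. The additive constant 6 does not affect log log M(r) ~ 2·log r. Hence ρ = 2.
Therefore ρ = 2.

Order ρ = 2.


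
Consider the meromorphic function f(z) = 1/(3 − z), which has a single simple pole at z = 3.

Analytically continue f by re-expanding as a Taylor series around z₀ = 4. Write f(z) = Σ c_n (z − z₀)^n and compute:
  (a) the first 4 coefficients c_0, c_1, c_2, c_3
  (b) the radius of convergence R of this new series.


Let w = z − z₀, so z = z₀ + w.
Then 3 − z = 3 − (z₀ + w) = (3 − z₀) − w = -1 − w.
f(z) = 1/(-1 − w) = (1/(-1)) · 1/(1 − w/(-1)) = Σ_{n≥0} w^n / (-1)^(n+1).
So c_n = 1/(-1)^(n+1):
  c_0 = 1/(-1)^1 = -1.
  c_1 = 1/(-1)^2 = 1.
  c_2 = 1/(-1)^3 = -1.
  c_3 = 1/(-1)^4 = 1.
The series is valid for |w/d| < 1, i.e. |z − z₀| < |d|.
Radius of convergence: R = |3 − z₀| = |-1| = 1 (distance from z₀ to the singularity z = 3).

c_0 = -1, c_1 = 1, c_2 = -1, c_3 = 1; R = 1.


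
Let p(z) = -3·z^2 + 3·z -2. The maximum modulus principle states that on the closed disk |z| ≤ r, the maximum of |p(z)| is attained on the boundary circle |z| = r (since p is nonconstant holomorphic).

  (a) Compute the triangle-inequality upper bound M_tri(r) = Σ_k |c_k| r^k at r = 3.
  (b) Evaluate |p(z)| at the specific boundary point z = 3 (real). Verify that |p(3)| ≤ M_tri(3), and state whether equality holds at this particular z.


Coefficients: c_0 = -2, c_1 = 3, c_2 = -3. Radius r = 3.
Part (a). Triangle bound: M_tri(r) = Σ_k |c_k| r^k
  = |-2|·3^0 + |3|·3^1 + |-3|·3^2
  = 2 + 9 + 27 = 38.
This bounds M(r) := max_{|z|=r} |p(z)| from above; equality holds iff all terms c_k z^k can be made to align in phase at a single z on |z|=r.
Part (b). At z = 3 (real, on the circle |z| = r):
  p(3) = (-2)·3^0 + (3)·3^1 + (-3)·3^2 = -20.
  |p(3)| = 20.
Check: |p(3)| = 20 ≤ 38 = M_tri(3). ✓ Equality does not hold at z = 3 (the coefficients have mixed signs, so the terms do not all align in phase there).

M_tri(3) = 38; |p(3)| = 20; equality at z=3: no.


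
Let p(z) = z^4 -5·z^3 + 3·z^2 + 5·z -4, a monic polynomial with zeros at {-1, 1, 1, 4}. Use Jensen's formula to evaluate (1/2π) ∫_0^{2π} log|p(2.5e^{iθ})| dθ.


Zeros: -1, 1, 1, 4; r = 2.5.
Inside |z| < r: -1, 1, 1. Outside (|z| ≥ r): 4.
p(0) = -4, so log|p(0)| = log(4) = 1.3863.
Apply Jensen: I(r) = log|p(0)| + Σ_k log(r/|z_k|), summed over zeros inside |z| < r.
  log(r/|z_k|) for z_k = -1: log(2.5/1) = 0.9163
  log(r/|z_k|) for z_k = 1: log(2.5/1) = 0.9163
  log(r/|z_k|) for z_k = 1: log(2.5/1) = 0.9163
  Outside zeros (4) contribute nothing to the Jensen sum.
Sum over inside zeros: 2.7489.
I(r) = log|p(0)| + (inside sum) = 1.3863 + 2.7489 = 4.1352.
Note: since some zeros are outside |z| ≤ r, the simplified n·log(r) form does NOT apply — only the inside zeros contribute.

I(r) ≈ 4.1352.


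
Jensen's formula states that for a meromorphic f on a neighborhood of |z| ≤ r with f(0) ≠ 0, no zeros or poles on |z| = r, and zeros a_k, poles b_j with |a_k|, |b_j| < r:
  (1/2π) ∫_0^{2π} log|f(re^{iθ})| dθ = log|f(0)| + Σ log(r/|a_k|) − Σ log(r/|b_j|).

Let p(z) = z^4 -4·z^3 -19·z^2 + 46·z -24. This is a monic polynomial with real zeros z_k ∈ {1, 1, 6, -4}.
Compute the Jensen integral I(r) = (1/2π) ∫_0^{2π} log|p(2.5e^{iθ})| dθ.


Zeros: -4, 1, 1, 6; r = 2.5.
Inside |z| < r: 1, 1. Outside (|z| ≥ r): -4, 6.
p(0) = -24, so log|p(0)| = log(24) = 3.1781.
Apply Jensen: I(r) = log|p(0)| + Σ_k log(r/|z_k|), summed over zeros inside |z| < r.
  log(r/|z_k|) for z_k = 1: log(2.5/1) = 0.9163
  log(r/|z_k|) for z_k = 1: log(2.5/1) = 0.9163
  Outside zeros (-4, 6) contribute nothing to the Jensen sum.
Sum over inside zeros: 1.8326.
I(r) = log|p(0)| + (inside sum) = 3.1781 + 1.8326 = 5.0106.
Note: since some zeros are outside |z| ≤ r, the simplified n·log(r) form does NOT apply — only the inside zeros contribute.

I(r) ≈ 5.0106.


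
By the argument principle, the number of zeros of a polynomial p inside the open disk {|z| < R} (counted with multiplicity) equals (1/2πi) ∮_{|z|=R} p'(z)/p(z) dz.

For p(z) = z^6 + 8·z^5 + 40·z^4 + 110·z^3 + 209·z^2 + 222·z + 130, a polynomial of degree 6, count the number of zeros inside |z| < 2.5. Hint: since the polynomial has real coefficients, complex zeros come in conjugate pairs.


The zeros of p are: (-2 + 3i), (-2 - 3i), (-1 + 2i), (-1 - 2i), (-1 + 1i), (-1 - 1i).
Their magnitudes are: 3.606, 3.606, 2.236, 2.236, 1.414, 1.414.
Zeros with |z| < R = 2.5: (-1 + 2i), (-1 - 2i), (-1 + 1i), (-1 - 1i).
Count = 4.
By the argument principle, (1/2πi) ∮_{|z|=R} p'(z)/p(z) dz equals exactly this count.

Number of zeros inside |z| < 2.5: 4.


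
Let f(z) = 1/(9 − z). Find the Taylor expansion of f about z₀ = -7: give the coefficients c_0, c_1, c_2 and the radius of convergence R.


Let w = z − z₀, so z = z₀ + w.
Then 9 − z = 9 − (z₀ + w) = (9 − z₀) − w = 16 − w.
f(z) = 1/(16 − w) = (1/(16)) · 1/(1 − w/(16)) = Σ_{n≥0} w^n / (16)^(n+1).
So c_n = 1/(16)^(n+1):
  c_0 = 1/(16)^1 = 1/16.
  c_1 = 1/(16)^2 = 1/256.
  c_2 = 1/(16)^3 = 1/4096.
The series is valid for |w/d| < 1, i.e. |z − z₀| < |d|.
Radius of convergence: R = |9 − z₀| = |16| = 16 (distance from z₀ to the singularity z = 9).

c_0 = 1/16, c_1 = 1/256, c_2 = 1/4096; R = 16.


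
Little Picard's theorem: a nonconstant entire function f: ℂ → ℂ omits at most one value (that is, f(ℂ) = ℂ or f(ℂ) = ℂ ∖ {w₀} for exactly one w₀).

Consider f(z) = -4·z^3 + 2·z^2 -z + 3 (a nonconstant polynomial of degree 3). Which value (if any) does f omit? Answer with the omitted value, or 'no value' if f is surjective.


Little Picard bounds the complement of f(ℂ) to at most one point.
For every w ∈ ℂ, the equation p(z) − w = 0 is a nonconstant polynomial in z and hence has at least one root by the fundamental theorem of algebra. So p is surjective onto ℂ, omitting no value.

Omitted value: no value.


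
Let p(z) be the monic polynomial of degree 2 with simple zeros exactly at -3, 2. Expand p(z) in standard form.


The polynomial is p(z) = ∏_{α ∈ S} (z − α), where S = {-3, 2}.
Expanding the product yields: p(z) = z^2 + z -6.
The resulting polynomial has degree 2 and real coefficients as required.

p(z) = z^2 + z -6.


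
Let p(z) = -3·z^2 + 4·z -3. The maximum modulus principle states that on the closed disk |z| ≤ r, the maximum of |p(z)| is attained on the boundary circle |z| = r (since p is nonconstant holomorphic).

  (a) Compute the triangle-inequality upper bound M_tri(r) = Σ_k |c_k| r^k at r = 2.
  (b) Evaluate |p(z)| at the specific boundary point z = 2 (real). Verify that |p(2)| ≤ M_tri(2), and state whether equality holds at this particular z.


Coefficients: c_0 = -3, c_1 = 4, c_2 = -3. Radius r = 2.
Part (a). Triangle bound: M_tri(r) = Σ_k |c_k| r^k
  = |-3|·2^0 + |4|·2^1 + |-3|·2^2
  = 3 + 8 + 12 = 23.
This bounds M(r) := max_{|z|=r} |p(z)| from above; equality holds iff all terms c_k z^k can be made to align in phase at a single z on |z|=r.
Part (b). At z = 2 (real, on the circle |z| = r):
  p(2) = (-3)·2^0 + (4)·2^1 + (-3)·2^2 = -7.
  |p(2)| = 7.
Check: |p(2)| = 7 ≤ 23 = M_tri(2). ✓ Equality does not hold at z = 2 (the coefficients have mixed signs, so the terms do not all align in phase there).

M_tri(2) = 23; |p(2)| = 7; equality at z=2: no.


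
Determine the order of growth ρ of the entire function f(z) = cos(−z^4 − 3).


Write cos(w) = (e^{iw} ± e^{−iw})/(2 or 2i), so |cos(w)| ≤ e^{|w|}. With w = −z^4 − 3, |w| ≤ 1r^4 + 3 on |z|=r, giving M(r) ≤ e^{1r^4 + 3} and ρ ≤ 4. For the lower bound, choose z on |z|=r with -1z^4 purely imaginary of modulus 1r^4; then |cos(−z^4 − 3)| grows like e^{1r^4}/2, so ρ ≥ 4. Hence ρ = 4.
Therefore ρ = 4.

Order ρ = 4.


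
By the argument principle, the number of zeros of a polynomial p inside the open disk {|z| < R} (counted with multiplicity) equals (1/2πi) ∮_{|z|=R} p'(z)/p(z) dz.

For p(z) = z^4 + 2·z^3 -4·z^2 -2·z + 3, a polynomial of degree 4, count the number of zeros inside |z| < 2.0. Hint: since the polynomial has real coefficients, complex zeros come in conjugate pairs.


The zeros of p are: -1, -3, 1, 1.
Their magnitudes are: 1, 3, 1, 1.
Zeros with |z| < R = 2.0: -1, 1, 1.
Count = 3.
By the argument principle, (1/2πi) ∮_{|z|=R} p'(z)/p(z) dz equals exactly this count.

Number of zeros inside |z| < 2.0: 3.


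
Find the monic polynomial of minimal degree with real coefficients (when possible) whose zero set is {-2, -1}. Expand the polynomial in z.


The polynomial is p(z) = ∏_{α ∈ S} (z − α), where S = {-2, -1}.
Expanding the product yields: p(z) = z^2 + 3·z + 2.
The resulting polynomial has degree 2 and real coefficients as required.

p(z) = z^2 + 3·z + 2.


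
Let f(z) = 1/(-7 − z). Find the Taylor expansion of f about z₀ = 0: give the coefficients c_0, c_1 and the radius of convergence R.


Let w = z − z₀, so z = z₀ + w.
Then -7 − z = -7 − (z₀ + w) = (-7 − z₀) − w = -7 − w.
f(z) = 1/(-7 − w) = (1/(-7)) · 1/(1 − w/(-7)) = Σ_{n≥0} w^n / (-7)^(n+1).
So c_n = 1/(-7)^(n+1):
  c_0 = 1/(-7)^1 = -1/7.
  c_1 = 1/(-7)^2 = 1/49.
The series is valid for |w/d| < 1, i.e. |z − z₀| < |d|.
Radius of convergence: R = |-7 − z₀| = |-7| = 7 (distance from z₀ to the singularity z = -7).

c_0 = -1/7, c_1 = 1/49; R = 7.


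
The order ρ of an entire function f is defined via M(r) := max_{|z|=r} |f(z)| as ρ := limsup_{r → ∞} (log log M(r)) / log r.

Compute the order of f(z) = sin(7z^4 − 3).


Write sin(w) = (e^{iw} ± e^{−iw})/(2 or 2i), so |sin(w)| ≤ e^{|w|}. With w = 7z^4 − 3, |w| ≤ 7r^4 + 3 on |z|=r, giving M(r) ≤ e^{7r^4 + 3} and ρ ≤ 4. For the lower bound, choose z on |z|=r with 7z^4 purely imaginary of modulus 7r^4; then |sin(7z^4 − 3)| grows like e^{7r^4}/2, so ρ ≥ 4. Hence ρ = 4.
Therefore ρ = 4.

Order ρ = 4.


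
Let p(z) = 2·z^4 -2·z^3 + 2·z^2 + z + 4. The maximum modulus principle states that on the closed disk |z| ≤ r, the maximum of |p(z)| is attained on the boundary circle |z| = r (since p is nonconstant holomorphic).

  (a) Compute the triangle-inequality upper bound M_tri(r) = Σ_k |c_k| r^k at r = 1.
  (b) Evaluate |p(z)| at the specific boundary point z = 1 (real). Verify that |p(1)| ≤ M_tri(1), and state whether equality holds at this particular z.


Coefficients: c_0 = 4, c_1 = 1, c_2 = 2, c_3 = -2, c_4 = 2. Radius r = 1.
Part (a). Triangle bound: M_tri(r) = Σ_k |c_k| r^k
  = |4|·1^0 + |1|·1^1 + |2|·1^2 + |-2|·1^3 + |2|·1^4
  = 4 + 1 + 2 + 2 + 2 = 11.
This bounds M(r) := max_{|z|=r} |p(z)| from above; equality holds iff all terms c_k z^k can be made to align in phase at a single z on |z|=r.
Part (b). At z = 1 (real, on the circle |z| = r):
  p(1) = (4)·1^0 + (1)·1^1 + (2)·1^2 + (-2)·1^3 + (2)·1^4 = 7.
  |p(1)| = 7.
Check: |p(1)| = 7 ≤ 11 = M_tri(1). ✓ Equality does not hold at z = 1 (the coefficients have mixed signs, so the terms do not all align in phase there).

M_tri(1) = 11; |p(1)| = 7; equality at z=1: no.


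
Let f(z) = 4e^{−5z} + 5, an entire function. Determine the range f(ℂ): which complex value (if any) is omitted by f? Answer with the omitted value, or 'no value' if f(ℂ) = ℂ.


Little Picard bounds the complement of f(ℂ) to at most one point.
e^{−5z} is never zero on ℂ, so 4·e^{−5z} takes every value in ℂ ∖ {0}. Adding 5 shifts the range to ℂ ∖ {5}. Thus f omits exactly the value 5.

Omitted value: 5.


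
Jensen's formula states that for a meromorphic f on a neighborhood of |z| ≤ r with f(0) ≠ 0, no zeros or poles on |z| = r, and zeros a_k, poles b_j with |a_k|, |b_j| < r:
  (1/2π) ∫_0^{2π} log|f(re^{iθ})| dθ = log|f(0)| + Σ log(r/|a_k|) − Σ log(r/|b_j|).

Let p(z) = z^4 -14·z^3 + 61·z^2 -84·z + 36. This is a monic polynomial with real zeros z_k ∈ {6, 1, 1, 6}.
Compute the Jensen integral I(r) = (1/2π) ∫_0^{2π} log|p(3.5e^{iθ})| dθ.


Zeros: 1, 1, 6, 6; r = 3.5.
Inside |z| < r: 1, 1. Outside (|z| ≥ r): 6, 6.
p(0) = 36, so log|p(0)| = log(36) = 3.5835.
Apply Jensen: I(r) = log|p(0)| + Σ_k log(r/|z_k|), summed over zeros inside |z| < r.
  log(r/|z_k|) for z_k = 1: log(3.5/1) = 1.2528
  log(r/|z_k|) for z_k = 1: log(3.5/1) = 1.2528
  Outside zeros (6, 6) contribute nothing to the Jensen sum.
Sum over inside zeros: 2.5055.
I(r) = log|p(0)| + (inside sum) = 3.5835 + 2.5055 = 6.0890.
Note: since some zeros are outside |z| ≤ r, the simplified n·log(r) form does NOT apply — only the inside zeros contribute.

I(r) ≈ 6.0890.


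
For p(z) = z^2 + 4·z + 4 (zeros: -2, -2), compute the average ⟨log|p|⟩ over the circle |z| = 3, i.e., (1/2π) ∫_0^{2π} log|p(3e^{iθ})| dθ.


Zeros: -2, -2; r = 3.
Inside |z| < r: -2, -2. Outside (|z| ≥ r): ∅.
p(0) = 4, so log|p(0)| = log(4) = 1.3863.
Apply Jensen: I(r) = log|p(0)| + Σ_k log(r/|z_k|), summed over zeros inside |z| < r.
  log(r/|z_k|) for z_k = -2: log(3/2) = 0.4055
  log(r/|z_k|) for z_k = -2: log(3/2) = 0.4055
Sum over inside zeros: 0.8109.
I(r) = log|p(0)| + (inside sum) = 1.3863 + 0.8109 = 2.1972.
Closed form (all zeros inside, monic): I(r) = n·log(r) = 2·log(3) = 2.1972. ✓

I(r) ≈ 2.1972.


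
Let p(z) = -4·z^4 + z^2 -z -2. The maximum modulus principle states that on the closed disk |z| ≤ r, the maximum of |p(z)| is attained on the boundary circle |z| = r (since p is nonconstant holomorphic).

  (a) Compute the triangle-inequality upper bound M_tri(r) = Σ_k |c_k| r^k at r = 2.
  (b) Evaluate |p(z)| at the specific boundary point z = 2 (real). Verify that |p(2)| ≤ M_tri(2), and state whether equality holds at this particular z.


Coefficients: c_0 = -2, c_1 = -1, c_2 = 1, c_3 = 0, c_4 = -4. Radius r = 2.
Part (a). Triangle bound: M_tri(r) = Σ_k |c_k| r^k
  = |-2|·2^0 + |-1|·2^1 + |1|·2^2 + |0|·2^3 + |-4|·2^4
  = 2 + 2 + 4 + 0 + 64 = 72.
This bounds M(r) := max_{|z|=r} |p(z)| from above; equality holds iff all terms c_k z^k can be made to align in phase at a single z on |z|=r.
Part (b). At z = 2 (real, on the circle |z| = r):
  p(2) = (-2)·2^0 + (-1)·2^1 + (1)·2^2 + (0)·2^3 + (-4)·2^4 = -64.
  |p(2)| = 64.
Check: |p(2)| = 64 ≤ 72 = M_tri(2). ✓ Equality does not hold at z = 2 (the coefficients have mixed signs, so the terms do not all align in phase there).

M_tri(2) = 72; |p(2)| = 64; equality at z=2: no.


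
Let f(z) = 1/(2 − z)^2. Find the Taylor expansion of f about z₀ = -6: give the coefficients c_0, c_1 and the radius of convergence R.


Let w = z − z₀, so z = z₀ + w.
Then 2 − z = 2 − (z₀ + w) = (2 − z₀) − w = 8 − w.
f(z) = 1/(8 − w)^2 = (1/(8)^2) · (1 − w/(8))^{−2}.
By the binomial series (1−u)^{−2} = Σ_{n≥0} C(n+1, 1) u^n for |u|<1, with u = w/(8):
  c_n = C(n+1, 1) / (8)^(n+2).
  c_0 = 1/(8)^2 = 1/64.
  c_1 = 2/(8)^3 = 1/256.
The series is valid for |w/d| < 1, i.e. |z − z₀| < |d|.
Radius of convergence: R = |2 − z₀| = |8| = 8 (distance from z₀ to the singularity z = 2).

c_0 = 1/64, c_1 = 1/256; R = 8.


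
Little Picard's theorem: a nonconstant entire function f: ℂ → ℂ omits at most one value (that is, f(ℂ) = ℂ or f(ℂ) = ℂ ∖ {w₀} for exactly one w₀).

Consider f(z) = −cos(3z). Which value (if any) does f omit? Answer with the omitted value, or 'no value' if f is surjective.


Little Picard bounds the complement of f(ℂ) to at most one point.
cos is entire and surjective onto ℂ: for every w ∈ ℂ, cos(ζ) = w has a solution ζ ∈ ℂ (e.g., via the complex inverse arccos). With ζ = 3z this gives z = ζ/(3). Then -1·cos(3z) takes every value in -1·ℂ = ℂ, and adding 0 is a bijection of ℂ. So f is surjective and omits no value. (Note: only on the real line is cos bounded by [−1, 1].)

Omitted value: no value.


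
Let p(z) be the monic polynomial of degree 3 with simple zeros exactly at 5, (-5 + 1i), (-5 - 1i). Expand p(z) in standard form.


The polynomial is p(z) = ∏_{α ∈ S} (z − α), where S = {5, (-5 + 1i), (-5 - 1i)}.
Expanding the product yields: p(z) = z^3 + 5·z^2 -24·z -130.
Note conjugate pairs combine to real quadratics: (z − (-5+1i))(z − (-5−1i)) = z² + 10z + 26.
The resulting polynomial has degree 3 and real coefficients as required.

p(z) = z^3 + 5·z^2 -24·z -130.


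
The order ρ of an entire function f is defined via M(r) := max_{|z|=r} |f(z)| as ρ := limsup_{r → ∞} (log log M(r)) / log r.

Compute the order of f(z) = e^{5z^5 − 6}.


|e^{5z^5 − 6}| = e^{Re(5·z^5) + -6} ≤ e^{5|z|^5 + -6} = e^{5r^5 + -6} on |z| = r, so ρ ≤ 5. Choosing z on |z|=r so that 5·z^5 is real positive (always possible by picking arg z appropriately) gives |f(z)| = e^{5r^5 + -6}, matching the bound. The additive constant -6 does not affect log log M(r) ~ 5·log r. Hence ρ = 5.
Therefore ρ = 5.

Order ρ = 5.


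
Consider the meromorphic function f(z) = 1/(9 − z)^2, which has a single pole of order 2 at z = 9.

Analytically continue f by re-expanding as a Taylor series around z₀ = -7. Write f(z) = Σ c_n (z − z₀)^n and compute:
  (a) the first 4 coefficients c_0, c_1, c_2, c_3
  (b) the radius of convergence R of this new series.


Let w = z − z₀, so z = z₀ + w.
Then 9 − z = 9 − (z₀ + w) = (9 − z₀) − w = 16 − w.
f(z) = 1/(16 − w)^2 = (1/(16)^2) · (1 − w/(16))^{−2}.
By the binomial series (1−u)^{−2} = Σ_{n≥0} C(n+1, 1) u^n for |u|<1, with u = w/(16):
  c_n = C(n+1, 1) / (16)^(n+2).
  c_0 = 1/(16)^2 = 1/256.
  c_1 = 2/(16)^3 = 1/2048.
  c_2 = 3/(16)^4 = 3/65536.
  c_3 = 4/(16)^5 = 1/262144.
The series is valid for |w/d| < 1, i.e. |z − z₀| < |d|.
Radius of convergence: R = |9 − z₀| = |16| = 16 (distance from z₀ to the singularity z = 9).

c_0 = 1/256, c_1 = 1/2048, c_2 = 3/65536, c_3 = 1/262144; R = 16.


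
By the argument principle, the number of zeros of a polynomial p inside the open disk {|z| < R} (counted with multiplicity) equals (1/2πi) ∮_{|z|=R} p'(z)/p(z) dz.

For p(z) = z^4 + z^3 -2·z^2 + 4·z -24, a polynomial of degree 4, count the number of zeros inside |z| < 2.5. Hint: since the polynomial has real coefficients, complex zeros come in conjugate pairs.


The zeros of p are: -3, (0 + 2i), (0 - 2i), 2.
Their magnitudes are: 3, 2, 2, 2.
Zeros with |z| < R = 2.5: (0 + 2i), (0 - 2i), 2.
Count = 3.
By the argument principle, (1/2πi) ∮_{|z|=R} p'(z)/p(z) dz equals exactly this count.

Number of zeros inside |z| < 2.5: 3.


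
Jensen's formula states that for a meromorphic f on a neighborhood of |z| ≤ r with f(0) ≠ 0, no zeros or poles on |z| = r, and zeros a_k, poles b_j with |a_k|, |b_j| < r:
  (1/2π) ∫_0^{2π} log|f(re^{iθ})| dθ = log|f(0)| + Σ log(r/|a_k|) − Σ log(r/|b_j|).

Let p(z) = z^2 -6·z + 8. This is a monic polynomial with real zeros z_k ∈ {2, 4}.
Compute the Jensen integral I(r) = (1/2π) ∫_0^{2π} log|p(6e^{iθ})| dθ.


Zeros: 2, 4; r = 6.
Inside |z| < r: 2, 4. Outside (|z| ≥ r): ∅.
p(0) = 8, so log|p(0)| = log(8) = 2.0794.
Apply Jensen: I(r) = log|p(0)| + Σ_k log(r/|z_k|), summed over zeros inside |z| < r.
  log(r/|z_k|) for z_k = 2: log(6/2) = 1.0986
  log(r/|z_k|) for z_k = 4: log(6/4) = 0.4055
Sum over inside zeros: 1.5041.
I(r) = log|p(0)| + (inside sum) = 2.0794 + 1.5041 = 3.5835.
Closed form (all zeros inside, monic): I(r) = n·log(r) = 2·log(6) = 3.5835. ✓

I(r) ≈ 3.5835.


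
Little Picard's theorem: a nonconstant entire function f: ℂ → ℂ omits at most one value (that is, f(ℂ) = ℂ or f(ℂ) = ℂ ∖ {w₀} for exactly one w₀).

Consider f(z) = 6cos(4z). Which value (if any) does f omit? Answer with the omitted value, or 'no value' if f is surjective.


Little Picard bounds the complement of f(ℂ) to at most one point.
cos is entire and surjective onto ℂ: for every w ∈ ℂ, cos(ζ) = w has a solution ζ ∈ ℂ (e.g., via the complex inverse arccos). With ζ = 4z this gives z = ζ/(4). Then 6·cos(4z) takes every value in 6·ℂ = ℂ, and adding 0 is a bijection of ℂ. So f is surjective and omits no value. (Note: only on the real line is cos bounded by [−1, 1].)

Omitted value: no value.


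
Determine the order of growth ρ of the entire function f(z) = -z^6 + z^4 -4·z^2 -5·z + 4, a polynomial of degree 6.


|f(z)| ≤ Σ|c_k|·r^k = O(r^6) as r → ∞. Polynomial growth is O(e^{r^ε}) for every ε > 0 (since r^6/e^{r^ε} → 0), so ρ ≤ ε for all ε > 0, i.e. ρ = 0. Every nonconstant polynomial has order 0.
Therefore ρ = 0.

Order ρ = 0.


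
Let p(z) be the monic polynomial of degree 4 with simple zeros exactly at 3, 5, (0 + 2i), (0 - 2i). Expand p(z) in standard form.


The polynomial is p(z) = ∏_{α ∈ S} (z − α), where S = {3, 5, (0 + 2i), (0 - 2i)}.
Expanding the product yields: p(z) = z^4 -8·z^3 + 19·z^2 -32·z + 60.
Note conjugate pairs combine to real quadratics: (z − (0+2i))(z − (0−2i)) = z² + 4.
The resulting polynomial has degree 4 and real coefficients as required.

p(z) = z^4 -8·z^3 + 19·z^2 -32·z + 60.


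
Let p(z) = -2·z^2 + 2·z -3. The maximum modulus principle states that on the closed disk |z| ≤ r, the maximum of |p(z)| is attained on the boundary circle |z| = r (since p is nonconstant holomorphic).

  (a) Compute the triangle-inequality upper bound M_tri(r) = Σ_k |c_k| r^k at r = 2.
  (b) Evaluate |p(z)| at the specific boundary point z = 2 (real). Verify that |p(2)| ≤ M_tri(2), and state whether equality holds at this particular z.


Coefficients: c_0 = -3, c_1 = 2, c_2 = -2. Radius r = 2.
Part (a). Triangle bound: M_tri(r) = Σ_k |c_k| r^k
  = |-3|·2^0 + |2|·2^1 + |-2|·2^2
  = 3 + 4 + 8 = 15.
This bounds M(r) := max_{|z|=r} |p(z)| from above; equality holds iff all terms c_k z^k can be made to align in phase at a single z on |z|=r.
Part (b). At z = 2 (real, on the circle |z| = r):
  p(2) = (-3)·2^0 + (2)·2^1 + (-2)·2^2 = -7.
  |p(2)| = 7.
Check: |p(2)| = 7 ≤ 15 = M_tri(2). ✓ Equality does not hold at z = 2 (the coefficients have mixed signs, so the terms do not all align in phase there).

M_tri(2) = 15; |p(2)| = 7; equality at z=2: no.


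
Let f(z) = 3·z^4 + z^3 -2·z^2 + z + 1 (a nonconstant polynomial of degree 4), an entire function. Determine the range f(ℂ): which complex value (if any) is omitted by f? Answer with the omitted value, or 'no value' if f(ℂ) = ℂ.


Little Picard bounds the complement of f(ℂ) to at most one point.
For every w ∈ ℂ, the equation p(z) − w = 0 is a nonconstant polynomial in z and hence has at least one root by the fundamental theorem of algebra. So p is surjective onto ℂ, omitting no value.

Omitted value: no value.


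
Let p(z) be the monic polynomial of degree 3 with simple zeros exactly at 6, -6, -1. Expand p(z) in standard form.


The polynomial is p(z) = ∏_{α ∈ S} (z − α), where S = {6, -6, -1}.
Expanding the product yields: p(z) = z^3 + z^2 -36·z -36.
The resulting polynomial has degree 3 and real coefficients as required.

p(z) = z^3 + z^2 -36·z -36.


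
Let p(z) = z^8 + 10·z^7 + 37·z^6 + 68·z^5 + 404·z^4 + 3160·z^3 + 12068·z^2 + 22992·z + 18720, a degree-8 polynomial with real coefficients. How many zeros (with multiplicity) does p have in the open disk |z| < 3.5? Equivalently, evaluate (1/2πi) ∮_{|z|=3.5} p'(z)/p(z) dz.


The zeros of p are: (3 + 3i), (3 - 3i), (-2 + 2i), (-2 - 2i), (-3 + 2i), (-3 - 2i), (-3 + 1i), (-3 - 1i).
Their magnitudes are: 4.243, 4.243, 2.828, 2.828, 3.606, 3.606, 3.162, 3.162.
Zeros with |z| < R = 3.5: (-2 + 2i), (-2 - 2i), (-3 + 1i), (-3 - 1i).
Count = 4.
By the argument principle, (1/2πi) ∮_{|z|=R} p'(z)/p(z) dz equals exactly this count.

Number of zeros inside |z| < 3.5: 4.


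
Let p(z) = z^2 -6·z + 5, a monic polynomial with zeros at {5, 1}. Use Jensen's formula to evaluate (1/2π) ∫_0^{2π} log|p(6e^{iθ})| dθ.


Zeros: 1, 5; r = 6.
Inside |z| < r: 1, 5. Outside (|z| ≥ r): ∅.
p(0) = 5, so log|p(0)| = log(5) = 1.6094.
Apply Jensen: I(r) = log|p(0)| + Σ_k log(r/|z_k|), summed over zeros inside |z| < r.
  log(r/|z_k|) for z_k = 5: log(6/5) = 0.1823
  log(r/|z_k|) for z_k = 1: log(6/1) = 1.7918
Sum over inside zeros: 1.9741.
I(r) = log|p(0)| + (inside sum) = 1.6094 + 1.9741 = 3.5835.
Closed form (all zeros inside, monic): I(r) = n·log(r) = 2·log(6) = 3.5835. ✓

I(r) ≈ 3.5835.


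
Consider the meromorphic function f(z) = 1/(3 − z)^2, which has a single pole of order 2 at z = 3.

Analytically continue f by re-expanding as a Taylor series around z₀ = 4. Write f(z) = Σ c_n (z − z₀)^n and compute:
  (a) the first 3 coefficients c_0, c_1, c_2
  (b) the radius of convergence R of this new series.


Let w = z − z₀, so z = z₀ + w.
Then 3 − z = 3 − (z₀ + w) = (3 − z₀) − w = -1 − w.
f(z) = 1/(-1 − w)^2 = (1/(-1)^2) · (1 − w/(-1))^{−2}.
By the binomial series (1−u)^{−2} = Σ_{n≥0} C(n+1, 1) u^n for |u|<1, with u = w/(-1):
  c_n = C(n+1, 1) / (-1)^(n+2).
  c_0 = 1/(-1)^2 = 1.
  c_1 = 2/(-1)^3 = -2.
  c_2 = 3/(-1)^4 = 3.
The series is valid for |w/d| < 1, i.e. |z − z₀| < |d|.
Radius of convergence: R = |3 − z₀| = |-1| = 1 (distance from z₀ to the singularity z = 3).

c_0 = 1, c_1 = -2, c_2 = 3; R = 1.


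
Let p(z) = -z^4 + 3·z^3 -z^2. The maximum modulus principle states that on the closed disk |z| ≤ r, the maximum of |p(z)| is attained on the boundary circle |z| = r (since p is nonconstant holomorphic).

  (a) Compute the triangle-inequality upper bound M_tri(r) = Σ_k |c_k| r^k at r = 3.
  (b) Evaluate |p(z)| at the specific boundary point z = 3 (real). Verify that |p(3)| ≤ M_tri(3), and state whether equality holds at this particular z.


Coefficients: c_0 = 0, c_1 = 0, c_2 = -1, c_3 = 3, c_4 = -1. Radius r = 3.
Part (a). Triangle bound: M_tri(r) = Σ_k |c_k| r^k
  = |0|·3^0 + |0|·3^1 + |-1|·3^2 + |3|·3^3 + |-1|·3^4
  = 0 + 0 + 9 + 81 + 81 = 171.
This bounds M(r) := max_{|z|=r} |p(z)| from above; equality holds iff all terms c_k z^k can be made to align in phase at a single z on |z|=r.
Part (b). At z = 3 (real, on the circle |z| = r):
  p(3) = (0)·3^0 + (0)·3^1 + (-1)·3^2 + (3)·3^3 + (-1)·3^4 = -9.
  |p(3)| = 9.
Check: |p(3)| = 9 ≤ 171 = M_tri(3). ✓ Equality does not hold at z = 3 (the coefficients have mixed signs, so the terms do not all align in phase there).

M_tri(3) = 171; |p(3)| = 9; equality at z=3: no.
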